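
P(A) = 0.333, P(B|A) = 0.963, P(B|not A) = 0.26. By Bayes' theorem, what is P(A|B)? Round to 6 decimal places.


P(A|B) = P(B|A)*P(A) / P(B), P(B) = P(B|A)*P(A) + P(B|not A)*P(not A)
P(B|A)*P(A) = 0.963 * 0.333 = 0.320679
P(B|not A)*P(not A) = 0.26 * 0.667 = 0.17342
P(B) = 0.320679 + 0.17342 = 0.494099
P(A|B) = 0.320679 / 0.494099 ≈ 0.64901771

0.649018


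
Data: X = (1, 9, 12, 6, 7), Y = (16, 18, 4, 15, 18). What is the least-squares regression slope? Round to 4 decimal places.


b = sum((xi-xbar)(yi-ybar)) / sum((xi-xbar)^2)
n = 5, xbar = 35/5 = 7, ybar = 71/5 = 14.2
Sxy = sum((xi-xbar)(yi-ybar)) = -55
Sxx = sum((xi-xbar)^2) = 66
b = Sxy / Sxx = -5/6 ≈ -0.833333

-0.8333


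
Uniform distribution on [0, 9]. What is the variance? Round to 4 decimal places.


Var = (b-a)^2 / 12
(b-a)^2 = (9 - 0)^2 = 81
Var = 81/12 = 6.75

6.7500


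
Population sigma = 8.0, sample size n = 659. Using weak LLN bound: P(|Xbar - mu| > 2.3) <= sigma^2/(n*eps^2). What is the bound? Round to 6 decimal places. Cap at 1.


bound = min(1, sigma^2/(n*eps^2))
sigma^2 = 8.0^2 = 64
n*eps^2 = 659 * 2.3^2 = 659 * 5.29 = 3486.11
sigma^2/(n*eps^2) = 64 / 3486.11 ≈ 0.01835857

0.018359


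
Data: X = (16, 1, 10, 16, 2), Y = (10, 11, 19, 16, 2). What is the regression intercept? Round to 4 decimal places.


a = ybar - b*xbar, where b = sum((xi-xbar)(yi-ybar)) / sum((xi-xbar)^2)
n = 5, xbar = 45/5 = 9, ybar = 58/5 = 11.6
Sxy = sum((xi-xbar)(yi-ybar)) = 99
Sxx = sum((xi-xbar)^2) = 212
b = Sxy / Sxx = 99/212 ≈ 0.466981
a = 11.6 - 0.466981 * 9 = 7841/1060 ≈ 7.397170

7.3972


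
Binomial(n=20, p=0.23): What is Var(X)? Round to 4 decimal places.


Var = n*p*(1-p) = 20 * 0.23 * 0.77 = 3.542

3.5420


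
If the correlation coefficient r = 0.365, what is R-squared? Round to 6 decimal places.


R^2 = r^2 = (0.365)^2 = 0.133225

0.133225


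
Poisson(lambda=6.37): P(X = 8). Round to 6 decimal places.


P = e^(-lam) * lam^k / k!
e^(-6.37) ≈ 0.001712159
lam^k = 6.37^8 ≈ 2710912.241448
k! = 8! = 40320
P = 0.001712159 * 2710912.241448 / 40320 ≈ 0.115117

0.115117


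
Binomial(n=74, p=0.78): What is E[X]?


E[X] = n*p = 74 * 0.78 = 57.72

57.72


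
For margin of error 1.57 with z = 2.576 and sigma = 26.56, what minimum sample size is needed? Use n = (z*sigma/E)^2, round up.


z*sigma/E = 2.576 * 26.56 / 1.57 ≈ 43.578701
(z*sigma/E)^2 ≈ 1899.103149
round up: n = 1900

1900


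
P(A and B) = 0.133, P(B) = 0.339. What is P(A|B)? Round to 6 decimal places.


P(A|B) = P(A and B) / P(B) = 0.133 / 0.339 = 133/339 ≈ 0.39233038

0.392330


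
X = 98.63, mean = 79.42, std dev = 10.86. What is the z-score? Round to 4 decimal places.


z = (X - mu) / sigma
X - mu = 98.63 - 79.42 = 19.21
z = 19.21 / 10.86 = 1921/1086 ≈ 1.768877

1.7689


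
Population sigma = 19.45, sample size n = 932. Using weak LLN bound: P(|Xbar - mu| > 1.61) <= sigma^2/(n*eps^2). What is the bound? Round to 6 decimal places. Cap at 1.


bound = min(1, sigma^2/(n*eps^2))
sigma^2 = 19.45^2 = 378.3025
n*eps^2 = 932 * 1.61^2 = 932 * 2.5921 = 2415.8372
sigma^2/(n*eps^2) = 378.3025 / 2415.8372 ≈ 0.15659271

0.156593


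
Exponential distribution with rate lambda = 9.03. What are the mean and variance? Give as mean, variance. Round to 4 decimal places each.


mean = 1/lam, var = 1/lam^2
mean = 1 / 9.03 = 100/903 ≈ 0.110742
lam^2 = 9.03^2 = 81.5409
var = 1 / 81.5409 ≈ 0.012264

0.1107, 0.0123


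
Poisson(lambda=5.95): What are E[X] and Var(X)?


E[X] = Var(X) = lambda = 5.95

5.95, 5.95


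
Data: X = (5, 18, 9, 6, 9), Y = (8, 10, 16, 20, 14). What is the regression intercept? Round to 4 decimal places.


a = ybar - b*xbar, where b = sum((xi-xbar)(yi-ybar)) / sum((xi-xbar)^2)
n = 5, xbar = 47/5 = 9.4, ybar = 68/5 = 13.6
Sxy = sum((xi-xbar)(yi-ybar)) = -29.2
Sxx = sum((xi-xbar)^2) = 105.2
b = Sxy / Sxx = -73/263 ≈ -0.277567
a = 13.6 - (-0.277567) * 9.4 = 4263/263 ≈ 16.209125

16.2091


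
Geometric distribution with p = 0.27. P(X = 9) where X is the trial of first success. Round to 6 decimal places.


P = (1-p)^(k-1) * p
(1-p)^(k-1) = 0.73^8 ≈ 0.08064601
P = 0.08064601 * 0.27 ≈ 0.02177442

0.021774


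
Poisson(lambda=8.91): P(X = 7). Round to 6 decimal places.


P = e^(-lam) * lam^k / k!
e^(-8.91) ≈ 0.0001350318
lam^k = 8.91^7 ≈ 4458039.665013
k! = 7! = 5040
P = 0.0001350318 * 4458039.665013 / 5040 ≈ 0.119440

0.119440


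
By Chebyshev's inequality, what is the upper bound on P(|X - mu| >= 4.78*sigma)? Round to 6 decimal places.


P <= 1/k^2
k^2 = 4.78^2 = 22.8484
1/k^2 = 1 / 22.8484 ≈ 0.04376674

0.043767


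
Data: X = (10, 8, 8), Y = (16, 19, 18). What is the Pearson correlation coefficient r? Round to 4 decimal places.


r = sum((xi-xbar)(yi-ybar)) / sqrt(sum((xi-xbar)^2) * sum((yi-ybar)^2))
n = 3, xbar = 26/3 ≈ 8.666667, ybar = 53/3 ≈ 17.666667
Sxy = sum((xi-xbar)(yi-ybar)) = -10/3 ≈ -3.333333
Sxx = sum((xi-xbar)^2) = 8/3 ≈ 2.666667
Syy = sum((yi-ybar)^2) = 14/3 ≈ 4.666667
sqrt(Sxx*Syy) ≈ 3.527668
r = Sxy / sqrt(Sxx*Syy) = -3.333333 / 3.527668 ≈ -0.944911

-0.9449


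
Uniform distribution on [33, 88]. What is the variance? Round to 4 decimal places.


Var = (b-a)^2 / 12
(b-a)^2 = (88 - 33)^2 = 3025
Var = 3025/12 ≈ 252.083333

252.0833


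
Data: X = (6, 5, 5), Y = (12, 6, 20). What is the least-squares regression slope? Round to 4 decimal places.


b = sum((xi-xbar)(yi-ybar)) / sum((xi-xbar)^2)
n = 3, xbar = 16/3 ≈ 5.333333, ybar = 38/3 ≈ 12.666667
Sxy = sum((xi-xbar)(yi-ybar)) = -2/3 ≈ -0.666667
Sxx = sum((xi-xbar)^2) = 2/3 ≈ 0.666667
b = Sxy / Sxx = -1

-1.0000


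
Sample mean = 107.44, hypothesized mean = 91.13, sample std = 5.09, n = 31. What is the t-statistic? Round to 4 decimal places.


t = (xbar - mu0) / (s/sqrt(n))
xbar - mu0 = 107.44 - 91.13 = 16.31
sqrt(31) ≈ 5.56776436
s/sqrt(n) = 5.09 / 5.56776436 ≈ 0.91419099
t = 16.31 / 0.91419099 ≈ 17.840911

17.8409


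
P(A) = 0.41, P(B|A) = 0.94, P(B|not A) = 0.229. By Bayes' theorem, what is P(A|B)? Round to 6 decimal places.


P(A|B) = P(B|A)*P(A) / P(B), P(B) = P(B|A)*P(A) + P(B|not A)*P(not A)
P(B|A)*P(A) = 0.94 * 0.41 = 0.3854
P(B|not A)*P(not A) = 0.229 * 0.59 = 0.13511
P(B) = 0.3854 + 0.13511 = 0.52051
P(A|B) = 0.3854 / 0.52051 ≈ 0.74042766

0.740428


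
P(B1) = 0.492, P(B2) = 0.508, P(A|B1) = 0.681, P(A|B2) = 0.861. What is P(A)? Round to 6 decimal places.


P(A) = P(A|B1)*P(B1) + P(A|B2)*P(B2)
P(A|B1)*P(B1) = 0.681 * 0.492 = 0.335052
P(A|B2)*P(B2) = 0.861 * 0.508 = 0.437388
P(A) = 0.335052 + 0.437388 = 0.77244

0.772440


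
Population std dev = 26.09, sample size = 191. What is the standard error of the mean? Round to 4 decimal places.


SE = sigma / sqrt(n)
sqrt(191) ≈ 13.820275
SE = 26.09 / 13.820275 ≈ 1.887806

1.8878


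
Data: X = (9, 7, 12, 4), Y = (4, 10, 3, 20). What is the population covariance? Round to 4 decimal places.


Cov = (1/n)*sum((xi-xbar)(yi-ybar))
n = 4, xbar = 32/4 = 8, ybar = 37/4 = 9.25
sum((xi-xbar)(yi-ybar)) = -74
Cov = -74 / 4 = -18.5

-18.5000


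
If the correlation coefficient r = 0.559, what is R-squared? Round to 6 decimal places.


R^2 = r^2 = (0.559)^2 = 0.312481

0.312481


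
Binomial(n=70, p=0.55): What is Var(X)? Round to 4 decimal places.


Var = n*p*(1-p) = 70 * 0.55 * 0.45 = 17.325

17.3250


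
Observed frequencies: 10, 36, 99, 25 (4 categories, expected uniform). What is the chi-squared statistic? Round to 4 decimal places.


chi2 = sum((O-E)^2/E), E = total/4
total = 170, E = 170/4 = 42.5
(10 - 42.5)^2 / 42.5 = 1056.25 / 42.5 = 845/34 ≈ 24.852941
(36 - 42.5)^2 / 42.5 = 42.25 / 42.5 = 169/170 ≈ 0.994118
(99 - 42.5)^2 / 42.5 = 3192.25 / 42.5 = 12769/170 ≈ 75.111765
(25 - 42.5)^2 / 42.5 = 306.25 / 42.5 = 245/34 ≈ 7.205882
chi2 = 9194/85 ≈ 108.164706

108.1647


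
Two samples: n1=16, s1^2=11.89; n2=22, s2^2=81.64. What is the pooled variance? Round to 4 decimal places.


sp^2 = ((n1-1)*s1^2 + (n2-1)*s2^2)/(n1+n2-2)
(n1-1)*s1^2 = 15 * 11.89 = 178.35
(n2-1)*s2^2 = 21 * 81.64 = 1714.44
numerator = 178.35 + 1714.44 = 1892.79
n1+n2-2 = 36
sp^2 = 1892.79 / 36 = 52.5775

52.5775


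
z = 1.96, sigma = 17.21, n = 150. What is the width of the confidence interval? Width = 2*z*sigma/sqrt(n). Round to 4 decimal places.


width = 2*z*sigma/sqrt(n)
2*z*sigma = 2 * 1.96 * 17.21 = 67.4632
sqrt(150) ≈ 12.247449
width = 67.4632 / 12.247449 ≈ 5.508347

5.5083


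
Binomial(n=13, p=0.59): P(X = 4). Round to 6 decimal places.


P = C(n,k) * p^k * (1-p)^(n-k)
C(13,4) = 715
p^k = 0.59^4 ≈ 0.1211736
(1-p)^(n-k) = 0.41^9 ≈ 0.0003273819
P = 715 * 0.1211736 * 0.0003273819 ≈ 0.028364

0.028364


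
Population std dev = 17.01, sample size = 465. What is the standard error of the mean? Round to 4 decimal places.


SE = sigma / sqrt(n)
sqrt(465) ≈ 21.563859
SE = 17.01 / 21.563859 ≈ 0.788820

0.7888


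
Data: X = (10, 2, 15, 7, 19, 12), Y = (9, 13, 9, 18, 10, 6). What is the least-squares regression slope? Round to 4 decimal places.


b = sum((xi-xbar)(yi-ybar)) / sum((xi-xbar)^2)
n = 6, xbar = 65/6 ≈ 10.833333, ybar = 65/6 ≈ 10.833333
Sxy = sum((xi-xbar)(yi-ybar)) = -391/6 ≈ -65.166667
Sxx = sum((xi-xbar)^2) = 1073/6 ≈ 178.833333
b = Sxy / Sxx = -391/1073 ≈ -0.364399

-0.3644


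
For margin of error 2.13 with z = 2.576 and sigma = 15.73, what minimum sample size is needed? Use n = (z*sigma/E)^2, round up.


z*sigma/E = 2.576 * 15.73 / 2.13 ≈ 19.023700
(z*sigma/E)^2 ≈ 361.901144
round up: n = 362

362


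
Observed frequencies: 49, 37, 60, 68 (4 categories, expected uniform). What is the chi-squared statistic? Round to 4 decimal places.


chi2 = sum((O-E)^2/E), E = total/4
total = 214, E = 214/4 = 53.5
(49 - 53.5)^2 / 53.5 = 20.25 / 53.5 = 81/214 ≈ 0.378505
(37 - 53.5)^2 / 53.5 = 272.25 / 53.5 = 1089/214 ≈ 5.088785
(60 - 53.5)^2 / 53.5 = 42.25 / 53.5 = 169/214 ≈ 0.789720
(68 - 53.5)^2 / 53.5 = 210.25 / 53.5 = 841/214 ≈ 3.929907
chi2 = 1090/107 ≈ 10.186916

10.1869


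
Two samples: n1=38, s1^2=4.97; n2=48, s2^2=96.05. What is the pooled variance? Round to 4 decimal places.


sp^2 = ((n1-1)*s1^2 + (n2-1)*s2^2)/(n1+n2-2)
(n1-1)*s1^2 = 37 * 4.97 = 183.89
(n2-1)*s2^2 = 47 * 96.05 = 4514.35
numerator = 183.89 + 4514.35 = 4698.24
n1+n2-2 = 84
sp^2 = 4698.24 / 84 = 9788/175 ≈ 55.931429

55.9314


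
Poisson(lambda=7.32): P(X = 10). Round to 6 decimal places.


P = e^(-lam) * lam^k / k!
e^(-7.32) ≈ 0.0006621622
lam^k = 7.32^10 ≈ 441683128.780394
k! = 10! = 3628800
P = 0.0006621622 * 441683128.780394 / 3628800 ≈ 0.080596

0.080596


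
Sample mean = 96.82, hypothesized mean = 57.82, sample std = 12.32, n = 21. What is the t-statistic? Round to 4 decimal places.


t = (xbar - mu0) / (s/sqrt(n))
xbar - mu0 = 96.82 - 57.82 = 39
sqrt(21) ≈ 4.58257569
s/sqrt(n) = 12.32 / 4.58257569 ≈ 2.68844441
t = 39 / 2.68844441 ≈ 14.506530

14.5065


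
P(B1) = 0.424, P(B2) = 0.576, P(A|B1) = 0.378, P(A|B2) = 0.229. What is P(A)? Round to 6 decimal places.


P(A) = P(A|B1)*P(B1) + P(A|B2)*P(B2)
P(A|B1)*P(B1) = 0.378 * 0.424 = 0.160272
P(A|B2)*P(B2) = 0.229 * 0.576 = 0.131904
P(A) = 0.160272 + 0.131904 = 0.292176

0.292176


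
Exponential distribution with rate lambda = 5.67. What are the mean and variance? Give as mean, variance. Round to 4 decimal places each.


mean = 1/lam, var = 1/lam^2
mean = 1 / 5.67 = 100/567 ≈ 0.176367
lam^2 = 5.67^2 = 32.1489
var = 1 / 32.1489 ≈ 0.031105

0.1764, 0.0311


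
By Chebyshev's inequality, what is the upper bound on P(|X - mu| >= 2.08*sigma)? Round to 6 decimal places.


P <= 1/k^2
k^2 = 2.08^2 = 4.3264
1/k^2 = 1 / 4.3264 = 625/2704 ≈ 0.23113905

0.231139


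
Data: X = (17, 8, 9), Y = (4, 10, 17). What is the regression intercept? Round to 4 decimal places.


a = ybar - b*xbar, where b = sum((xi-xbar)(yi-ybar)) / sum((xi-xbar)^2)
n = 3, xbar = 34/3 ≈ 11.333333, ybar = 31/3 ≈ 10.333333
Sxy = sum((xi-xbar)(yi-ybar)) = -151/3 ≈ -50.333333
Sxx = sum((xi-xbar)^2) = 146/3 ≈ 48.666667
b = Sxy / Sxx = -151/146 ≈ -1.034247
a = 10.333333 - (-1.034247) * 11.333333 = 1610/73 ≈ 22.054795

22.0548


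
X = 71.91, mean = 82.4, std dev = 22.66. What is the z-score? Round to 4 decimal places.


z = (X - mu) / sigma
X - mu = 71.91 - 82.4 = -10.49
z = -10.49 / 22.66 = -1049/2266 ≈ -0.462930

-0.4629


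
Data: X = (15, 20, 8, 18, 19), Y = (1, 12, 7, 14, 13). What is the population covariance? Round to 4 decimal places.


Cov = (1/n)*sum((xi-xbar)(yi-ybar))
n = 5, xbar = 80/5 = 16, ybar = 47/5 = 9.4
sum((xi-xbar)(yi-ybar)) = 58
Cov = 58 / 5 = 11.6

11.6000


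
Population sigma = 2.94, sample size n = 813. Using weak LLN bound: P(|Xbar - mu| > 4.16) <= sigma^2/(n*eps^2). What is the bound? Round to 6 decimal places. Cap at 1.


bound = min(1, sigma^2/(n*eps^2))
sigma^2 = 2.94^2 = 8.6436
n*eps^2 = 813 * 4.16^2 = 813 * 17.3056 = 14069.4528
sigma^2/(n*eps^2) = 8.6436 / 14069.4528 ≈ 0.00061435

0.000614


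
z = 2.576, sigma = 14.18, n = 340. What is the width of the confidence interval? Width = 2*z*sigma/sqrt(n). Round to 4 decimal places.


width = 2*z*sigma/sqrt(n)
2*z*sigma = 2 * 2.576 * 14.18 = 73.05536
sqrt(340) ≈ 18.439089
width = 73.05536 / 18.439089 ≈ 3.961983

3.9620


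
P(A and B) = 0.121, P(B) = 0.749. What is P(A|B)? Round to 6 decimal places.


P(A|B) = P(A and B) / P(B) = 0.121 / 0.749 = 121/749 ≈ 0.16154873

0.161549


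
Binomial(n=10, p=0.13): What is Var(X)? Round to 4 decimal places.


Var = n*p*(1-p) = 10 * 0.13 * 0.87 = 1.131

1.1310


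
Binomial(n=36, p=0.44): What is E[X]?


E[X] = n*p = 36 * 0.44 = 15.84

15.84


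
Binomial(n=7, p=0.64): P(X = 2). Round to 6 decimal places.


P = C(n,k) * p^k * (1-p)^(n-k)
C(7,2) = 21
p^k = 0.64^2 = 0.4096
(1-p)^(n-k) = 0.36^5 ≈ 0.006046618
P = 21 * 0.4096 * 0.006046618 ≈ 0.052011

0.052011


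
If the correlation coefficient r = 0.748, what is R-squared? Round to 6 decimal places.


R^2 = r^2 = (0.748)^2 = 0.559504

0.559504


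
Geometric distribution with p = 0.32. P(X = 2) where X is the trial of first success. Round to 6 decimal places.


P = (1-p)^(k-1) * p
(1-p)^(k-1) = 0.68^1 = 0.68
P = 0.68 * 0.32 = 0.2176

0.217600


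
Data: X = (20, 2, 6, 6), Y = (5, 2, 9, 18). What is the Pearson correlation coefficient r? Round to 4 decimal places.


r = sum((xi-xbar)(yi-ybar)) / sqrt(sum((xi-xbar)^2) * sum((yi-ybar)^2))
n = 4, xbar = 34/4 = 8.5, ybar = 34/4 = 8.5
Sxy = sum((xi-xbar)(yi-ybar)) = -23
Sxx = sum((xi-xbar)^2) = 187
Syy = sum((yi-ybar)^2) = 145
sqrt(Sxx*Syy) ≈ 164.666329
r = Sxy / sqrt(Sxx*Syy) = -23 / 164.666329 ≈ -0.139676

-0.1397


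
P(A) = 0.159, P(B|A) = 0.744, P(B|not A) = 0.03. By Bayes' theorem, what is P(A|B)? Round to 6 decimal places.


P(A|B) = P(B|A)*P(A) / P(B), P(B) = P(B|A)*P(A) + P(B|not A)*P(not A)
P(B|A)*P(A) = 0.744 * 0.159 = 0.118296
P(B|not A)*P(not A) = 0.03 * 0.841 = 0.02523
P(B) = 0.118296 + 0.02523 = 0.143526
P(A|B) = 0.118296 / 0.143526 ≈ 0.82421303

0.824213


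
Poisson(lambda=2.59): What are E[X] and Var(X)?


E[X] = Var(X) = lambda = 2.59

2.59, 2.59


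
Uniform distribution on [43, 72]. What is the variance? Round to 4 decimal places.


Var = (b-a)^2 / 12
(b-a)^2 = (72 - 43)^2 = 841
Var = 841/12 ≈ 70.083333

70.0833


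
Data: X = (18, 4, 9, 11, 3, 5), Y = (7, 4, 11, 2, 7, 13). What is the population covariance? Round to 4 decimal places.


Cov = (1/n)*sum((xi-xbar)(yi-ybar))
n = 6, xbar = 50/6 = 25/3 ≈ 8.333333, ybar = 44/6 = 22/3 ≈ 7.333333
sum((xi-xbar)(yi-ybar)) = -53/3 ≈ -17.666667
Cov = -17.666667 / 6 = -53/18 ≈ -2.944444

-2.9444


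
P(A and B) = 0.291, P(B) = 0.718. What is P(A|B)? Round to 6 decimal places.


P(A|B) = P(A and B) / P(B) = 0.291 / 0.718 = 291/718 ≈ 0.40529248

0.405292


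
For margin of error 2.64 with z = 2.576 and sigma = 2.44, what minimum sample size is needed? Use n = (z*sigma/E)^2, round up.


z*sigma/E = 2.576 * 2.44 / 2.64 = 9821/4125 ≈ 2.380848
(z*sigma/E)^2 ≈ 5.668440
round up: n = 6

6


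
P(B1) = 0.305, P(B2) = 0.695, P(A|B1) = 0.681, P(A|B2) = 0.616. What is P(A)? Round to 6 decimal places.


P(A) = P(A|B1)*P(B1) + P(A|B2)*P(B2)
P(A|B1)*P(B1) = 0.681 * 0.305 = 0.207705
P(A|B2)*P(B2) = 0.616 * 0.695 = 0.42812
P(A) = 0.207705 + 0.42812 = 0.635825

0.635825


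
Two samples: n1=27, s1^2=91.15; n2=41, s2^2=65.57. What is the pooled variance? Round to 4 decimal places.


sp^2 = ((n1-1)*s1^2 + (n2-1)*s2^2)/(n1+n2-2)
(n1-1)*s1^2 = 26 * 91.15 = 2369.9
(n2-1)*s2^2 = 40 * 65.57 = 2622.8
numerator = 2369.9 + 2622.8 = 4992.7
n1+n2-2 = 66
sp^2 = 4992.7 / 66 = 49927/660 ≈ 75.646970

75.6470


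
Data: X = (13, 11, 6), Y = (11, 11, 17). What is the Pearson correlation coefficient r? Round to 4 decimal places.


r = sum((xi-xbar)(yi-ybar)) / sqrt(sum((xi-xbar)^2) * sum((yi-ybar)^2))
n = 3, xbar = 30/3 = 10, ybar = 39/3 = 13
Sxy = sum((xi-xbar)(yi-ybar)) = -24
Sxx = sum((xi-xbar)^2) = 26
Syy = sum((yi-ybar)^2) = 24
sqrt(Sxx*Syy) ≈ 24.979992
r = Sxy / sqrt(Sxx*Syy) = -24 / 24.979992 ≈ -0.960769

-0.9608


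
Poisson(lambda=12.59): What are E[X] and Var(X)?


E[X] = Var(X) = lambda = 12.59

12.59, 12.59


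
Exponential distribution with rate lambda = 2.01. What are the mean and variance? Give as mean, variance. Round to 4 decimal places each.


mean = 1/lam, var = 1/lam^2
mean = 1 / 2.01 = 100/201 ≈ 0.497512
lam^2 = 2.01^2 = 4.0401
var = 1 / 4.0401 ≈ 0.247519

0.4975, 0.2475


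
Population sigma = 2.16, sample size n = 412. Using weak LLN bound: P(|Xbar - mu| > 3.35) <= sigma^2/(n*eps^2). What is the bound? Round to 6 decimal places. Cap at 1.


bound = min(1, sigma^2/(n*eps^2))
sigma^2 = 2.16^2 = 4.6656
n*eps^2 = 412 * 3.35^2 = 412 * 11.2225 = 4623.67
sigma^2/(n*eps^2) = 4.6656 / 4623.67 ≈ 0.00100907

0.001009


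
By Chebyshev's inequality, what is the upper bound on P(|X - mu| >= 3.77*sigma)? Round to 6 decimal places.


P <= 1/k^2
k^2 = 3.77^2 = 14.2129
1/k^2 = 1 / 14.2129 ≈ 0.07035862

0.070359


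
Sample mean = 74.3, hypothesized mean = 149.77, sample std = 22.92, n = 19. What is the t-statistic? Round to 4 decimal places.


t = (xbar - mu0) / (s/sqrt(n))
xbar - mu0 = 74.3 - 149.77 = -75.47
sqrt(19) ≈ 4.35889894
s/sqrt(n) = 22.92 / 4.35889894 ≈ 5.25820862
t = -75.47 / 5.25820862 ≈ -14.352797

-14.3528


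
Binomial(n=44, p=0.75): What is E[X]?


E[X] = n*p = 44 * 0.75 = 33

33


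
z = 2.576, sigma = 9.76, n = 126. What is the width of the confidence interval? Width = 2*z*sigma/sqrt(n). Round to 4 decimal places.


width = 2*z*sigma/sqrt(n)
2*z*sigma = 2 * 2.576 * 9.76 = 50.28352
sqrt(126) ≈ 11.224972
width = 50.28352 / 11.224972 ≈ 4.479612

4.4796


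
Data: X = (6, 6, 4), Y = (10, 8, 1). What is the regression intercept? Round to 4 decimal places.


a = ybar - b*xbar, where b = sum((xi-xbar)(yi-ybar)) / sum((xi-xbar)^2)
n = 3, xbar = 16/3 ≈ 5.333333, ybar = 19/3 ≈ 6.333333
Sxy = sum((xi-xbar)(yi-ybar)) = 32/3 ≈ 10.666667
Sxx = sum((xi-xbar)^2) = 8/3 ≈ 2.666667
b = Sxy / Sxx = 4
a = 6.333333 - 4 * 5.333333 = -15

-15.0000


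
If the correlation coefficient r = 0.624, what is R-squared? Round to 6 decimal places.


R^2 = r^2 = (0.624)^2 = 0.389376

0.389376


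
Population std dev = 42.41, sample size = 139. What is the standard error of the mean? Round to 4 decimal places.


SE = sigma / sqrt(n)
sqrt(139) ≈ 11.789826
SE = 42.41 / 11.789826 ≈ 3.597169

3.5972


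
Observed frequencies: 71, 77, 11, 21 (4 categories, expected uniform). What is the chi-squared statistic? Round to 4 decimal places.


chi2 = sum((O-E)^2/E), E = total/4
total = 180, E = 180/4 = 45
(71 - 45)^2 / 45 = 676 / 45 = 676/45 ≈ 15.022222
(77 - 45)^2 / 45 = 1024 / 45 = 1024/45 ≈ 22.755556
(11 - 45)^2 / 45 = 1156 / 45 = 1156/45 ≈ 25.688889
(21 - 45)^2 / 45 = 576 / 45 = 12.8
chi2 = 1144/15 ≈ 76.266667

76.2667


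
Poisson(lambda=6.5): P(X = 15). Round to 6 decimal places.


P = e^(-lam) * lam^k / k!
e^(-6.5) ≈ 0.001503439
lam^k = 6.5^15 ≈ 1562069488955.406403
k! = 15! = 1307674368000
P = 0.001503439 * 1562069488955.406403 / 1307674368000 ≈ 0.001796

0.001796


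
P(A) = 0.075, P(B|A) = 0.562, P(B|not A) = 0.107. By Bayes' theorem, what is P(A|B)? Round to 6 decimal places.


P(A|B) = P(B|A)*P(A) / P(B), P(B) = P(B|A)*P(A) + P(B|not A)*P(not A)
P(B|A)*P(A) = 0.562 * 0.075 = 0.04215
P(B|not A)*P(not A) = 0.107 * 0.925 = 0.098975
P(B) = 0.04215 + 0.098975 = 0.141125
P(A|B) = 0.04215 / 0.141125 = 1686/5645 ≈ 0.29867139

0.298671


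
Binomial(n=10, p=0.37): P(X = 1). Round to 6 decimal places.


P = C(n,k) * p^k * (1-p)^(n-k)
C(10,1) = 10
p^k = 0.37^1 = 0.37
(1-p)^(n-k) = 0.63^9 ≈ 0.01563381
P = 10 * 0.37 * 0.01563381 ≈ 0.057845

0.057845


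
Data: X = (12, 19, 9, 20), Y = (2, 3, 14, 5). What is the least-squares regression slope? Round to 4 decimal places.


b = sum((xi-xbar)(yi-ybar)) / sum((xi-xbar)^2)
n = 4, xbar = 60/4 = 15, ybar = 24/4 = 6
Sxy = sum((xi-xbar)(yi-ybar)) = -53
Sxx = sum((xi-xbar)^2) = 86
b = Sxy / Sxx = -53/86 ≈ -0.616279

-0.6163


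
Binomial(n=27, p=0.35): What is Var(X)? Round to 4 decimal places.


Var = n*p*(1-p) = 27 * 0.35 * 0.65 = 6.1425

6.1425


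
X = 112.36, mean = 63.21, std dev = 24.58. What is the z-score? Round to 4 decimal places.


z = (X - mu) / sigma
X - mu = 112.36 - 63.21 = 49.15
z = 49.15 / 24.58 = 4915/2458 ≈ 1.999593

1.9996


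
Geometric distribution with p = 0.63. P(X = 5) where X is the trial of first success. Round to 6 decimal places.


P = (1-p)^(k-1) * p
(1-p)^(k-1) = 0.37^4 = 0.01874161
P = 0.01874161 * 0.63 ≈ 0.01180721

0.011807


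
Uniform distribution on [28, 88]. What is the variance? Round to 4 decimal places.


Var = (b-a)^2 / 12
(b-a)^2 = (88 - 28)^2 = 3600
Var = 3600/12 = 300

300.0000


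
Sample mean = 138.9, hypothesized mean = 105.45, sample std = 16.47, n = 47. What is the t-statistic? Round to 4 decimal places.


t = (xbar - mu0) / (s/sqrt(n))
xbar - mu0 = 138.9 - 105.45 = 33.45
sqrt(47) ≈ 6.85565460
s/sqrt(n) = 16.47 / 6.85565460 ≈ 2.40239641
t = 33.45 / 2.40239641 ≈ 13.923597

13.9236


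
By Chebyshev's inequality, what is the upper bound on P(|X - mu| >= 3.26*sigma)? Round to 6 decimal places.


P <= 1/k^2
k^2 = 3.26^2 = 10.6276
1/k^2 = 1 / 10.6276 ≈ 0.09409462

0.094095


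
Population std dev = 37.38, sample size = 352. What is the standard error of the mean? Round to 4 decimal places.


SE = sigma / sqrt(n)
sqrt(352) ≈ 18.761663
SE = 37.38 / 18.761663 ≈ 1.992361

1.9924


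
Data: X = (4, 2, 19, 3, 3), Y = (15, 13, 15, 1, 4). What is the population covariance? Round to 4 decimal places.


Cov = (1/n)*sum((xi-xbar)(yi-ybar))
n = 5, xbar = 31/5 = 6.2, ybar = 48/5 = 9.6
sum((xi-xbar)(yi-ybar)) = 88.4
Cov = 88.4 / 5 = 17.68

17.6800


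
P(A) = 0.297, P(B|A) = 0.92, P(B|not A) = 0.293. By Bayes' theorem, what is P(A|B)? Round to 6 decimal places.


P(A|B) = P(B|A)*P(A) / P(B), P(B) = P(B|A)*P(A) + P(B|not A)*P(not A)
P(B|A)*P(A) = 0.92 * 0.297 = 0.27324
P(B|not A)*P(not A) = 0.293 * 0.703 = 0.205979
P(B) = 0.27324 + 0.205979 = 0.479219
P(A|B) = 0.27324 / 0.479219 ≈ 0.57017773

0.570178


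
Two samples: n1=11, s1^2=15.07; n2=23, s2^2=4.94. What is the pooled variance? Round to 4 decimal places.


sp^2 = ((n1-1)*s1^2 + (n2-1)*s2^2)/(n1+n2-2)
(n1-1)*s1^2 = 10 * 15.07 = 150.7
(n2-1)*s2^2 = 22 * 4.94 = 108.68
numerator = 150.7 + 108.68 = 259.38
n1+n2-2 = 32
sp^2 = 259.38 / 32 = 8.105625

8.1056


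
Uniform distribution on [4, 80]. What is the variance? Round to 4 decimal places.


Var = (b-a)^2 / 12
(b-a)^2 = (80 - 4)^2 = 5776
Var = 5776/12 ≈ 481.333333

481.3333


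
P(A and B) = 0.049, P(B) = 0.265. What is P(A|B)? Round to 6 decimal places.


P(A|B) = P(A and B) / P(B) = 0.049 / 0.265 = 49/265 ≈ 0.18490566

0.184906


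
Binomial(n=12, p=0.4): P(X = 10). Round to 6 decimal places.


P = C(n,k) * p^k * (1-p)^(n-k)
C(12,10) = 66
p^k = 0.4^10 = 0.0001048576
(1-p)^(n-k) = 0.6^2 = 0.36
P = 66 * 0.0001048576 * 0.36 ≈ 0.002491

0.002491


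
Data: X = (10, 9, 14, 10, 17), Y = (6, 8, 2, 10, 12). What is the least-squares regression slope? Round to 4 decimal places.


b = sum((xi-xbar)(yi-ybar)) / sum((xi-xbar)^2)
n = 5, xbar = 60/5 = 12, ybar = 38/5 = 7.6
Sxy = sum((xi-xbar)(yi-ybar)) = 8
Sxx = sum((xi-xbar)^2) = 46
b = Sxy / Sxx = 4/23 ≈ 0.173913

0.1739


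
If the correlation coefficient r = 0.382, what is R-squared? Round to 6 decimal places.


R^2 = r^2 = (0.382)^2 = 0.145924

0.145924


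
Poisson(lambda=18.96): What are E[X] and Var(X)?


E[X] = Var(X) = lambda = 18.96

18.96, 18.96


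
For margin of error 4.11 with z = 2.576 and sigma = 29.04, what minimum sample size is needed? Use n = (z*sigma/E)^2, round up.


z*sigma/E = 2.576 * 29.04 / 4.11 ≈ 18.201226
(z*sigma/E)^2 ≈ 331.284638
round up: n = 332

332


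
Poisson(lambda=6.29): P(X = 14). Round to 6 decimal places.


P = e^(-lam) * lam^k / k!
e^(-6.29) ≈ 0.001854760
lam^k = 6.29^14 ≈ 151743129383.973747
k! = 14! = 87178291200
P = 0.001854760 * 151743129383.973747 / 87178291200 ≈ 0.003228

0.003228


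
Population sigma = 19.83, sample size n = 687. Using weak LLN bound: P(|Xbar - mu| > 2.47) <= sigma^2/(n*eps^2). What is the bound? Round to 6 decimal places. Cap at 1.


bound = min(1, sigma^2/(n*eps^2))
sigma^2 = 19.83^2 = 393.2289
n*eps^2 = 687 * 2.47^2 = 687 * 6.1009 = 4191.3183
sigma^2/(n*eps^2) = 393.2289 / 4191.3183 ≈ 0.09381986

0.093820


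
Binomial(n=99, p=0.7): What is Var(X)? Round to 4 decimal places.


Var = n*p*(1-p) = 99 * 0.7 * 0.3 = 20.79

20.7900


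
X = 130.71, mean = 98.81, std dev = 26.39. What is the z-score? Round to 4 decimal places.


z = (X - mu) / sigma
X - mu = 130.71 - 98.81 = 31.9
z = 31.9 / 26.39 = 110/91 ≈ 1.208791

1.2088


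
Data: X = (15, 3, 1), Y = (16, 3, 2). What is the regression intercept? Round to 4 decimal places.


a = ybar - b*xbar, where b = sum((xi-xbar)(yi-ybar)) / sum((xi-xbar)^2)
n = 3, xbar = 19/3 ≈ 6.333333, ybar = 21/3 = 7
Sxy = sum((xi-xbar)(yi-ybar)) = 118
Sxx = sum((xi-xbar)^2) = 344/3 ≈ 114.666667
b = Sxy / Sxx = 177/172 ≈ 1.029070
a = 7 - 1.029070 * 6.333333 = 83/172 ≈ 0.482558

0.4826


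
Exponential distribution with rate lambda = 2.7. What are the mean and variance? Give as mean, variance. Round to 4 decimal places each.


mean = 1/lam, var = 1/lam^2
mean = 1 / 2.7 = 10/27 ≈ 0.370370
lam^2 = 2.7^2 = 7.29
var = 1 / 7.29 = 100/729 ≈ 0.137174

0.3704, 0.1372


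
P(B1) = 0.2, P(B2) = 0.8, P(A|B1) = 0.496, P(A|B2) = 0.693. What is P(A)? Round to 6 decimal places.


P(A) = P(A|B1)*P(B1) + P(A|B2)*P(B2)
P(A|B1)*P(B1) = 0.496 * 0.2 = 0.0992
P(A|B2)*P(B2) = 0.693 * 0.8 = 0.5544
P(A) = 0.0992 + 0.5544 = 0.6536

0.653600


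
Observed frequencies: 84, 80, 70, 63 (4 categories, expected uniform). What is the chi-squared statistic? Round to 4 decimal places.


chi2 = sum((O-E)^2/E), E = total/4
total = 297, E = 297/4 = 74.25
(84 - 74.25)^2 / 74.25 = 95.0625 / 74.25 = 169/132 ≈ 1.280303
(80 - 74.25)^2 / 74.25 = 33.0625 / 74.25 = 529/1188 ≈ 0.445286
(70 - 74.25)^2 / 74.25 = 18.0625 / 74.25 = 289/1188 ≈ 0.243266
(63 - 74.25)^2 / 74.25 = 126.5625 / 74.25 = 75/44 ≈ 1.704545
chi2 = 1091/297 ≈ 3.673401

3.6734


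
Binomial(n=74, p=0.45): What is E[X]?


E[X] = n*p = 74 * 0.45 = 33.3

33.3


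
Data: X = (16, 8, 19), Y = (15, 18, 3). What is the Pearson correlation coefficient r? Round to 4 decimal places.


r = sum((xi-xbar)(yi-ybar)) / sqrt(sum((xi-xbar)^2) * sum((yi-ybar)^2))
n = 3, xbar = 43/3 ≈ 14.333333, ybar = 36/3 = 12
Sxy = sum((xi-xbar)(yi-ybar)) = -75
Sxx = sum((xi-xbar)^2) = 194/3 ≈ 64.666667
Syy = sum((yi-ybar)^2) = 126
sqrt(Sxx*Syy) ≈ 90.266273
r = Sxy / sqrt(Sxx*Syy) = -75 / 90.266273 ≈ -0.830875

-0.8309


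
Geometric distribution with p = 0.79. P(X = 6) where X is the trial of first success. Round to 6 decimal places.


P = (1-p)^(k-1) * p
(1-p)^(k-1) = 0.21^5 = 0.0004084101
P = 0.0004084101 * 0.79 ≈ 0.0003226440

0.000323


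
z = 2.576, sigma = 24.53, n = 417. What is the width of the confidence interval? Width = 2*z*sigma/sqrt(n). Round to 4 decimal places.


width = 2*z*sigma/sqrt(n)
2*z*sigma = 2 * 2.576 * 24.53 = 126.37856
sqrt(417) ≈ 20.420578
width = 126.37856 / 20.420578 ≈ 6.188785

6.1888


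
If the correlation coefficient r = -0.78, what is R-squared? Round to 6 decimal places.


R^2 = r^2 = (-0.78)^2 = 0.6084

0.608400


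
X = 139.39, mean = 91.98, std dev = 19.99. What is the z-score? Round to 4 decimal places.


z = (X - mu) / sigma
X - mu = 139.39 - 91.98 = 47.41
z = 47.41 / 19.99 = 4741/1999 ≈ 2.371686

2.3717


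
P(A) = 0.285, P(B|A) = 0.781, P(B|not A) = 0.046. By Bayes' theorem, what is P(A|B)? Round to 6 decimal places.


P(A|B) = P(B|A)*P(A) / P(B), P(B) = P(B|A)*P(A) + P(B|not A)*P(not A)
P(B|A)*P(A) = 0.781 * 0.285 = 0.222585
P(B|not A)*P(not A) = 0.046 * 0.715 = 0.03289
P(B) = 0.222585 + 0.03289 = 0.255475
P(A|B) = 0.222585 / 0.255475 = 4047/4645 ≈ 0.87125942

0.871259


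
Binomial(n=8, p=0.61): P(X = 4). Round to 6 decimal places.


P = C(n,k) * p^k * (1-p)^(n-k)
C(8,4) = 70
p^k = 0.61^4 ≈ 0.1384584
(1-p)^(n-k) = 0.39^4 = 0.02313441
P = 70 * 0.1384584 * 0.02313441 ≈ 0.224221

0.224221


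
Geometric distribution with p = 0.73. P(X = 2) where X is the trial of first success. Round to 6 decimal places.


P = (1-p)^(k-1) * p
(1-p)^(k-1) = 0.27^1 = 0.27
P = 0.27 * 0.73 = 0.1971

0.197100


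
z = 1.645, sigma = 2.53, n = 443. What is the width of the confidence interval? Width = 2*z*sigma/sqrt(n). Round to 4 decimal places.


width = 2*z*sigma/sqrt(n)
2*z*sigma = 2 * 1.645 * 2.53 = 8.3237
sqrt(443) ≈ 21.047565
width = 8.3237 / 21.047565 ≈ 0.395471

0.3955


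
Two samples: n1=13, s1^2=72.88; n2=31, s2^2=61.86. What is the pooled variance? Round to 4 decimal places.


sp^2 = ((n1-1)*s1^2 + (n2-1)*s2^2)/(n1+n2-2)
(n1-1)*s1^2 = 12 * 72.88 = 874.56
(n2-1)*s2^2 = 30 * 61.86 = 1855.8
numerator = 874.56 + 1855.8 = 2730.36
n1+n2-2 = 42
sp^2 = 2730.36 / 42 = 22753/350 ≈ 65.008571

65.0086


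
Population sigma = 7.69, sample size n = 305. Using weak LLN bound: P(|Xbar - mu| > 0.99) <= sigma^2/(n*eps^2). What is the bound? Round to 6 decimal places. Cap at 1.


bound = min(1, sigma^2/(n*eps^2))
sigma^2 = 7.69^2 = 59.1361
n*eps^2 = 305 * 0.99^2 = 305 * 0.9801 = 298.9305
sigma^2/(n*eps^2) = 59.1361 / 298.9305 ≈ 0.19782558

0.197826


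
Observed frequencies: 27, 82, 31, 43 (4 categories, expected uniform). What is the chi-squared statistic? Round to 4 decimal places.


chi2 = sum((O-E)^2/E), E = total/4
total = 183, E = 183/4 = 45.75
(27 - 45.75)^2 / 45.75 = 351.5625 / 45.75 = 1875/244 ≈ 7.684426
(82 - 45.75)^2 / 45.75 = 1314.0625 / 45.75 = 21025/732 ≈ 28.722678
(31 - 45.75)^2 / 45.75 = 217.5625 / 45.75 = 3481/732 ≈ 4.755464
(43 - 45.75)^2 / 45.75 = 7.5625 / 45.75 = 121/732 ≈ 0.165301
chi2 = 2521/61 ≈ 41.327869

41.3279


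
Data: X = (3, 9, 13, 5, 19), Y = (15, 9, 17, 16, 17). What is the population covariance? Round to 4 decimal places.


Cov = (1/n)*sum((xi-xbar)(yi-ybar))
n = 5, xbar = 49/5 = 9.8, ybar = 74/5 = 14.8
sum((xi-xbar)(yi-ybar)) = 24.8
Cov = 24.8 / 5 = 4.96

4.9600


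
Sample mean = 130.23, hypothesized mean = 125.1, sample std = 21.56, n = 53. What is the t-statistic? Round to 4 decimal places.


t = (xbar - mu0) / (s/sqrt(n))
xbar - mu0 = 130.23 - 125.1 = 5.13
sqrt(53) ≈ 7.28010989
s/sqrt(n) = 21.56 / 7.28010989 ≈ 2.96149376
t = 5.13 / 2.96149376 ≈ 1.732234

1.7322


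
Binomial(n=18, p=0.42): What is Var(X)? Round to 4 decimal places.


Var = n*p*(1-p) = 18 * 0.42 * 0.58 = 4.3848

4.3848


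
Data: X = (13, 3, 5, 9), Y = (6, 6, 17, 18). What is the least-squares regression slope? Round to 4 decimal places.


b = sum((xi-xbar)(yi-ybar)) / sum((xi-xbar)^2)
n = 4, xbar = 30/4 = 7.5, ybar = 47/4 = 11.75
Sxy = sum((xi-xbar)(yi-ybar)) = -9.5
Sxx = sum((xi-xbar)^2) = 59
b = Sxy / Sxx = -19/118 ≈ -0.161017

-0.1610


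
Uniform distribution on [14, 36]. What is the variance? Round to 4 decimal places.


Var = (b-a)^2 / 12
(b-a)^2 = (36 - 14)^2 = 484
Var = 484/12 ≈ 40.333333

40.3333


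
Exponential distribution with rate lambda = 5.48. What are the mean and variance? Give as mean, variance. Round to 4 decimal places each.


mean = 1/lam, var = 1/lam^2
mean = 1 / 5.48 = 25/137 ≈ 0.182482
lam^2 = 5.48^2 = 30.0304
var = 1 / 30.0304 ≈ 0.033300

0.1825, 0.0333


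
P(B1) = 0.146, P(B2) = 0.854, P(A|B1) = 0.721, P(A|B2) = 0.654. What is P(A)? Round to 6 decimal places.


P(A) = P(A|B1)*P(B1) + P(A|B2)*P(B2)
P(A|B1)*P(B1) = 0.721 * 0.146 = 0.105266
P(A|B2)*P(B2) = 0.654 * 0.854 = 0.558516
P(A) = 0.105266 + 0.558516 = 0.663782

0.663782


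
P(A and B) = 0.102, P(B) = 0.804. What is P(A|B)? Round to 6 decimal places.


P(A|B) = P(A and B) / P(B) = 0.102 / 0.804 = 17/134 ≈ 0.12686567

0.126866


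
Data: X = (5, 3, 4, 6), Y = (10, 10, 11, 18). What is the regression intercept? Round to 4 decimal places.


a = ybar - b*xbar, where b = sum((xi-xbar)(yi-ybar)) / sum((xi-xbar)^2)
n = 4, xbar = 18/4 = 4.5, ybar = 49/4 = 12.25
Sxy = sum((xi-xbar)(yi-ybar)) = 11.5
Sxx = sum((xi-xbar)^2) = 5
b = Sxy / Sxx = 2.3
a = 12.25 - 2.3 * 4.5 = 1.9

1.9000


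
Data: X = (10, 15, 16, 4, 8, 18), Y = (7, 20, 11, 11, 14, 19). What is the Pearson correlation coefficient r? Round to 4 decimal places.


r = sum((xi-xbar)(yi-ybar)) / sqrt(sum((xi-xbar)^2) * sum((yi-ybar)^2))
n = 6, xbar = 71/6 ≈ 11.833333, ybar = 82/6 = 41/3 ≈ 13.666667
Sxy = sum((xi-xbar)(yi-ybar)) = 221/3 ≈ 73.666667
Sxx = sum((xi-xbar)^2) = 869/6 ≈ 144.833333
Syy = sum((yi-ybar)^2) = 382/3 ≈ 127.333333
sqrt(Sxx*Syy) ≈ 135.801735
r = Sxy / sqrt(Sxx*Syy) = 73.666667 / 135.801735 ≈ 0.542457

0.5425


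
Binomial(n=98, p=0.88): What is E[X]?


E[X] = n*p = 98 * 0.88 = 86.24

86.24


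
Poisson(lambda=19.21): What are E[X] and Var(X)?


E[X] = Var(X) = lambda = 19.21

19.21, 19.21


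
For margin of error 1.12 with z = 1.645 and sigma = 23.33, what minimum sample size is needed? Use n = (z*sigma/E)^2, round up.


z*sigma/E = 1.645 * 23.33 / 1.12 = 109651/3200 ≈ 34.265938
(z*sigma/E)^2 ≈ 1174.154473
round up: n = 1175

1175


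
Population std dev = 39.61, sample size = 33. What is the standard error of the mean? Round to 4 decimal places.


SE = sigma / sqrt(n)
sqrt(33) ≈ 5.744563
SE = 39.61 / 5.744563 ≈ 6.895216

6.8952


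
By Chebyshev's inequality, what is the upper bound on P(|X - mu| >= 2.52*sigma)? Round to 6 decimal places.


P <= 1/k^2
k^2 = 2.52^2 = 6.3504
1/k^2 = 1 / 6.3504 = 625/3969 ≈ 0.15747040

0.157470


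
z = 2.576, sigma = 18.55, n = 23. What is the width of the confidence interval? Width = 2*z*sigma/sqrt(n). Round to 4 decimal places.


width = 2*z*sigma/sqrt(n)
2*z*sigma = 2 * 2.576 * 18.55 = 95.5696
sqrt(23) ≈ 4.795832
width = 95.5696 / 4.795832 ≈ 19.927639

19.9276


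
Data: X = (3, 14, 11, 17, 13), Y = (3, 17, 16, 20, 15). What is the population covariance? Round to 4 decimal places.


Cov = (1/n)*sum((xi-xbar)(yi-ybar))
n = 5, xbar = 58/5 = 11.6, ybar = 71/5 = 14.2
sum((xi-xbar)(yi-ybar)) = 134.4
Cov = 134.4 / 5 = 26.88

26.8800


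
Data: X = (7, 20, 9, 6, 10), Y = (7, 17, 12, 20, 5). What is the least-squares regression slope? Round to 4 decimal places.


b = sum((xi-xbar)(yi-ybar)) / sum((xi-xbar)^2)
n = 5, xbar = 52/5 = 10.4, ybar = 61/5 = 12.2
Sxy = sum((xi-xbar)(yi-ybar)) = 32.6
Sxx = sum((xi-xbar)^2) = 125.2
b = Sxy / Sxx = 163/626 ≈ 0.260383

0.2604


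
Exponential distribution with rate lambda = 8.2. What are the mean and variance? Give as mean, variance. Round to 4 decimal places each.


mean = 1/lam, var = 1/lam^2
mean = 1 / 8.2 = 5/41 ≈ 0.121951
lam^2 = 8.2^2 = 67.24
var = 1 / 67.24 = 25/1681 ≈ 0.014872

0.1220, 0.0149


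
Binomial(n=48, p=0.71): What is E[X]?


E[X] = n*p = 48 * 0.71 = 34.08

34.08


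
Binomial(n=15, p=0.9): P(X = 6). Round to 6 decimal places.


P = C(n,k) * p^k * (1-p)^(n-k)
C(15,6) = 5005
p^k = 0.9^6 = 0.531441
(1-p)^(n-k) = 0.1^9 = 0.000000001
P = 5005 * 0.531441 * 0.000000001 ≈ 0.000003

0.000003


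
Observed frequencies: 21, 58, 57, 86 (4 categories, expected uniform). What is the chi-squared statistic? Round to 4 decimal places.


chi2 = sum((O-E)^2/E), E = total/4
total = 222, E = 222/4 = 55.5
(21 - 55.5)^2 / 55.5 = 1190.25 / 55.5 = 1587/74 ≈ 21.445946
(58 - 55.5)^2 / 55.5 = 6.25 / 55.5 = 25/222 ≈ 0.112613
(57 - 55.5)^2 / 55.5 = 2.25 / 55.5 = 3/74 ≈ 0.040541
(86 - 55.5)^2 / 55.5 = 930.25 / 55.5 = 3721/222 ≈ 16.761261
chi2 = 4258/111 ≈ 38.360360

38.3604


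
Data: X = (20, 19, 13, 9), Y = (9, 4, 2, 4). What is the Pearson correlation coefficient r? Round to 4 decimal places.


r = sum((xi-xbar)(yi-ybar)) / sqrt(sum((xi-xbar)^2) * sum((yi-ybar)^2))
n = 4, xbar = 61/4 = 15.25, ybar = 19/4 = 4.75
Sxy = sum((xi-xbar)(yi-ybar)) = 28.25
Sxx = sum((xi-xbar)^2) = 80.75
Syy = sum((yi-ybar)^2) = 26.75
sqrt(Sxx*Syy) ≈ 46.476473
r = Sxy / sqrt(Sxx*Syy) = 28.25 / 46.476473 ≈ 0.607834

0.6078


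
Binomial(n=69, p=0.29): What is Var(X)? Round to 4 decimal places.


Var = n*p*(1-p) = 69 * 0.29 * 0.71 = 14.2071

14.2071


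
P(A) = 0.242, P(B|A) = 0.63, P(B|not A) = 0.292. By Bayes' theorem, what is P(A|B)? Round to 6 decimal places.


P(A|B) = P(B|A)*P(A) / P(B), P(B) = P(B|A)*P(A) + P(B|not A)*P(not A)
P(B|A)*P(A) = 0.63 * 0.242 = 0.15246
P(B|not A)*P(not A) = 0.292 * 0.758 = 0.221336
P(B) = 0.15246 + 0.221336 = 0.373796
P(A|B) = 0.15246 / 0.373796 ≈ 0.40786953

0.407870


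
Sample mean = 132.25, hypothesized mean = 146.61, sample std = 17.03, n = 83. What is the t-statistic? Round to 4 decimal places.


t = (xbar - mu0) / (s/sqrt(n))
xbar - mu0 = 132.25 - 146.61 = -14.36
sqrt(83) ≈ 9.11043358
s/sqrt(n) = 17.03 / 9.11043358 ≈ 1.86928535
t = -14.36 / 1.86928535 ≈ -7.682080

-7.6821


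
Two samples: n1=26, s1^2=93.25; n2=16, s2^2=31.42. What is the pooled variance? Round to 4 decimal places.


sp^2 = ((n1-1)*s1^2 + (n2-1)*s2^2)/(n1+n2-2)
(n1-1)*s1^2 = 25 * 93.25 = 2331.25
(n2-1)*s2^2 = 15 * 31.42 = 471.3
numerator = 2331.25 + 471.3 = 2802.55
n1+n2-2 = 40
sp^2 = 2802.55 / 40 = 70.06375

70.0638


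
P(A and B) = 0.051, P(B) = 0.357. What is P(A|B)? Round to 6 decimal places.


P(A|B) = P(A and B) / P(B) = 0.051 / 0.357 = 1/7 ≈ 0.14285714

0.142857


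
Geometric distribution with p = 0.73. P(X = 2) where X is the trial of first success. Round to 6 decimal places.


P = (1-p)^(k-1) * p
(1-p)^(k-1) = 0.27^1 = 0.27
P = 0.27 * 0.73 = 0.1971

0.197100


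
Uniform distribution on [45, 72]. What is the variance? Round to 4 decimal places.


Var = (b-a)^2 / 12
(b-a)^2 = (72 - 45)^2 = 729
Var = 729/12 = 60.75

60.7500


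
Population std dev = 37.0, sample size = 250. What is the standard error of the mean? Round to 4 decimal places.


SE = sigma / sqrt(n)
sqrt(250) ≈ 15.811388
SE = 37.0 / 15.811388 ≈ 2.340085

2.3401


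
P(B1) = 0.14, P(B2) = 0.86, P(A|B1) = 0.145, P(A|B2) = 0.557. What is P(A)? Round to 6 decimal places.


P(A) = P(A|B1)*P(B1) + P(A|B2)*P(B2)
P(A|B1)*P(B1) = 0.145 * 0.14 = 0.0203
P(A|B2)*P(B2) = 0.557 * 0.86 = 0.47902
P(A) = 0.0203 + 0.47902 = 0.49932

0.499320


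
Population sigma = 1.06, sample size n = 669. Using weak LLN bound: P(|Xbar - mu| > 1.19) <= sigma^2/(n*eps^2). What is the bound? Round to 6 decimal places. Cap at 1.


bound = min(1, sigma^2/(n*eps^2))
sigma^2 = 1.06^2 = 1.1236
n*eps^2 = 669 * 1.19^2 = 669 * 1.4161 = 947.3709
sigma^2/(n*eps^2) = 1.1236 / 947.3709 ≈ 0.00118602

0.001186
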